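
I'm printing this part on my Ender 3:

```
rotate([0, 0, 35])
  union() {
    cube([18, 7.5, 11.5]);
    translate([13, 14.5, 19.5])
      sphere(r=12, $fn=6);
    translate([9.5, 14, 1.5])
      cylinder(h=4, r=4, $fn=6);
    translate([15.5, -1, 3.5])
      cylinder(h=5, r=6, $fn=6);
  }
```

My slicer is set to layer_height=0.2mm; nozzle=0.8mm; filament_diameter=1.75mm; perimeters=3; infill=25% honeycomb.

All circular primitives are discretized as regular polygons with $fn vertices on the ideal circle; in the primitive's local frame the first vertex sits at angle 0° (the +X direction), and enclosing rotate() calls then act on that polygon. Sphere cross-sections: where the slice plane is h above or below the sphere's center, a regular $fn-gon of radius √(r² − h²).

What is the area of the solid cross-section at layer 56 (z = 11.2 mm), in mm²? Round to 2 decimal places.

At z = 11.2 mm: the 18×7.5 cube contributes its full rectangle (area 135.00 mm²); the sphere at (13, 14.5): section is a regular 6-gon, circumradius = √(r²−h²) = √(12²−8.3²) = 8.667 (area = (6/2)·8.667²·sin(360°/6) = 195.14 mm²); the cylinder at (9.5, 14) does not reach this height (z outside [1.5, 5.5]); the cylinder at (15.5, -1) does not reach this height (z outside [3.5, 8.5]); Combining (union): the regions partially overlap — summed areas 330.14 mm² minus the doubly-counted overlap 4.53 mm² gives 325.61 mm² — area = 325.61 mm²; (whole slice rotated 35° about Z — lengths, areas and connectivity unchanged). Overall, the cross-section is a single solid region. Net area = 325.61 mm².

325.61 mm²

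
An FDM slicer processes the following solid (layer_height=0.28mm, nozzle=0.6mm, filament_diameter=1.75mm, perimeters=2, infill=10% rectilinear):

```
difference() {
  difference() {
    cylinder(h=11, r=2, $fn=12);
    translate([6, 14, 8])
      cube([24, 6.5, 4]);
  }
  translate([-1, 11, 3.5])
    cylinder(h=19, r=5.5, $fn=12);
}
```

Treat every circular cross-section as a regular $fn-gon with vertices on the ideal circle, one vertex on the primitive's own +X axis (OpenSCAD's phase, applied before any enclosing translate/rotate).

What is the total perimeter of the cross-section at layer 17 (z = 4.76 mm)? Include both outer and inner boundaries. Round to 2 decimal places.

12.42 mm

At z = 4.76 mm: the r=2 cylinder contributes a regular 12-gon of circumradius 2 (perimeter = 2·12·2.000·sin(180°/12) = 12.42 mm); the cube at (6, 14) is absent (z outside [8, 12]); Taking the first minus the rest: none of the subtracted shapes is present at this height, so the r=2 cylinder is unchanged — boundary = 12.42 mm; the cylinder at (-1, 11): section is a regular 12-gon, circumradius r=5.5 (perimeter = 2·12·5.500·sin(180°/12) = 34.16 mm); Taking the first minus the rest: starting from that combined region, the r=5.5 cylinder at (-1, 11) misses the remaining region (no effect) — boundary = 12.42 mm. Overall, the cross-section is a single solid region. Total boundary length (outer) = 12.42 mm.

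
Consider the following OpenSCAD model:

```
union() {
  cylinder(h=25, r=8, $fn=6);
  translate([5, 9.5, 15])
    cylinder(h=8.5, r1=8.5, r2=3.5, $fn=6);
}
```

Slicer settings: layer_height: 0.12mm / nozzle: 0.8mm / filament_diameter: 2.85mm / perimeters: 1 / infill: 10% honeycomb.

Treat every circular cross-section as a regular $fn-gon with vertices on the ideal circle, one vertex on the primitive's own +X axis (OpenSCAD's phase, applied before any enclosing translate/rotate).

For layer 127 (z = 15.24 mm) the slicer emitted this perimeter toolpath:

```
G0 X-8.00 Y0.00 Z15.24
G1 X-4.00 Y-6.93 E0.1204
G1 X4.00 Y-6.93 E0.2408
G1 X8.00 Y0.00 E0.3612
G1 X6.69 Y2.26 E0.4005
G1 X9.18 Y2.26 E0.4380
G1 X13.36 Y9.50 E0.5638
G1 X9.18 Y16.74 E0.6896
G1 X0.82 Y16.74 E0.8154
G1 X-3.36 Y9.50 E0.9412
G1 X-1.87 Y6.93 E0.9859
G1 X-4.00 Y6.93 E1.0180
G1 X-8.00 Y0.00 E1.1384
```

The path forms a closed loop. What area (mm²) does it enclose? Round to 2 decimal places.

320.44 mm²

Apply the shoelace formula to the sequence of (X, Y) vertices; enclosed area = 320.44 mm².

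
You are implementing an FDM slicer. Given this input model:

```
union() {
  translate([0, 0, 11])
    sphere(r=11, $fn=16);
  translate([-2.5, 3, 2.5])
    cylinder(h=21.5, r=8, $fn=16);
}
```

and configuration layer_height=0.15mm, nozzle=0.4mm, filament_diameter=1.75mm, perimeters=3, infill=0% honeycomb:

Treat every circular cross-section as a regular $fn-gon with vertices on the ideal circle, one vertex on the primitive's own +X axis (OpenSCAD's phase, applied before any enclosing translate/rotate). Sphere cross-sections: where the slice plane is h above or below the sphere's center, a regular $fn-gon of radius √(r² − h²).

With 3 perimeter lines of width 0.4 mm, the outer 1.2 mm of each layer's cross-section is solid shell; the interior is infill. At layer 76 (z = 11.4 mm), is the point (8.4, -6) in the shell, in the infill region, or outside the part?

At z = 11.4 mm: the sphere: section is a regular 16-gon, circumradius = √(r²−h²) = √(11²−0.4²) = 10.993; the r=8 cylinder at (-2.5, 3) contributes a regular 16-gon of circumradius 8; Combining (union): the regions partially overlap (shared area 187.66 mm²), so overlapping operands fuse into one piece — 1 connected region. Overall, the cross-section is a single solid region. The nearest boundary edge runs (10.16, -4.21)→(7.77, -7.77); distance from the point to it = 0.46 mm. The point is inside the cross-section, 0.46 mm from the nearest boundary — within the 1.2 mm shell band (3 × 0.4).

shell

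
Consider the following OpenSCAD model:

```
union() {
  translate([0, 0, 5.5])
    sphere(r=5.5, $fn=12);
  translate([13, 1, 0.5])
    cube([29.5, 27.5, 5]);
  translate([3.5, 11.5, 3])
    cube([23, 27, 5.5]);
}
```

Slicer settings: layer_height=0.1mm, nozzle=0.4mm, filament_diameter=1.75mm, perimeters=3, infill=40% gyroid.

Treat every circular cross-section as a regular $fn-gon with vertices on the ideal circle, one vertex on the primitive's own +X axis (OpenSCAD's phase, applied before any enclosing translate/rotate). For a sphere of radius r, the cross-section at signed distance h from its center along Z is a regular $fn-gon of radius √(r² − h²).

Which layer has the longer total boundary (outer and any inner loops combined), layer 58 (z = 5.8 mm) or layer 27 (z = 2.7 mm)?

layer 27 (z = 2.7 mm)

Layer 58 (z = 5.8): the r=5.5 sphere slices to a regular 12-gon of circumradius 5.492 (√(r²−h²) with h=0.3 from center) (perimeter = 2·12·5.492·sin(180°/12) = 34.11 mm); the cube at (13, 1) does not reach this height (z outside [0.5, 5.5]); the 23×27 cube at (3.5, 11.5) contributes its full rectangle (perimeter 100.00 mm); Taking the union: the 2 present regions are separate (no shared area or edge), so areas and boundary lengths simply add and each stays a separate island — boundary = 134.11 mm. So its perimeter = 134.11 mm. Layer 27 (z = 2.7): the sphere: section is a regular 12-gon, circumradius = √(r²−h²) = √(5.5²−2.8²) = 4.734 (perimeter = 2·12·4.734·sin(180°/12) = 29.41 mm); the cube at (13, 1) (footprint 29.5×27.5) is included at this height (perimeter 114.00 mm); the cube at (3.5, 11.5) does not reach this height (z outside [3, 8.5]); Taking the union: the 2 present regions are separate (no shared area or edge), so areas and boundary lengths simply add and each stays a separate island — boundary = 143.41 mm. So its perimeter = 143.41 mm. Layer 27 is larger (143.41 vs 134.11 mm).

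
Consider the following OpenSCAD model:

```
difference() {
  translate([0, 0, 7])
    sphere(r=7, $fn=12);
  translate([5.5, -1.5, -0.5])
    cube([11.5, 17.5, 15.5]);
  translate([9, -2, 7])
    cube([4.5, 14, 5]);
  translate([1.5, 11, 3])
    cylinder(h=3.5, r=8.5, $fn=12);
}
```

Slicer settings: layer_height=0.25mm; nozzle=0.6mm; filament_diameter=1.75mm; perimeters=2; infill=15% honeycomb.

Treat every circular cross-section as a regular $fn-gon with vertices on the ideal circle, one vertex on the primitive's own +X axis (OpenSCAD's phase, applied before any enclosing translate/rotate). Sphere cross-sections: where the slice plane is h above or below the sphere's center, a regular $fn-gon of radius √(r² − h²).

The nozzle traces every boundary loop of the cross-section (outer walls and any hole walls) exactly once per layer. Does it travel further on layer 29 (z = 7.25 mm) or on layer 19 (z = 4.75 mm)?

Layer 29 (z = 7.25): the r=7 sphere slices to a regular 12-gon of circumradius 6.996 (√(r²−h²) with h=0.25 from center) (perimeter = 2·12·6.996·sin(180°/12) = 43.45 mm); the cube at (5.5, -1.5) is present — its section is the full 11.5×17.5 rectangle (perimeter 58.00 mm); the cube at (9, -2) (footprint 4.5×14) is included at this height (perimeter 37.00 mm); the cylinder at (1.5, 11) is absent (z outside [3, 6.5]); Subtracting the remaining from the first: starting from the r=7 sphere, the 11.5×17.5 cube at (5.5, -1.5) partially overlaps it — only the 5.69 mm² overlap (of its 201.25 mm²) is removed, clipping the outline; the 4.5×14 cube at (9, -2) misses the remaining region (no effect) — boundary = 44.14 mm. So its perimeter = 44.14 mm. Layer 19 (z = 4.75): the r=7 sphere contributes a regular 12-gon of circumradius √(7²−2.25²) = 6.629 (perimeter = 2·12·6.629·sin(180°/12) = 41.17 mm); the cube at (5.5, -1.5) is present — its section is the full 11.5×17.5 rectangle (perimeter 58.00 mm); the cube at (9, -2) does not reach this height (z outside [7, 12]); the cylinder at (1.5, 11): section is a regular 12-gon, circumradius r=8.5 (perimeter = 2·12·8.500·sin(180°/12) = 52.80 mm); After the difference (first − rest): starting from the r=7 sphere, the 11.5×17.5 cube at (5.5, -1.5) partially overlaps it — only the 3.69 mm² overlap (of its 201.25 mm²) is removed, clipping the outline; the r=8.5 cylinder at (1.5, 11) partially overlaps it — only the 24.34 mm² overlap (of its 216.75 mm²) is removed, clipping the outline — boundary = 41.02 mm. So its perimeter = 41.02 mm. Layer 29 is larger (44.14 vs 41.02 mm).

layer 29 (z = 7.25 mm)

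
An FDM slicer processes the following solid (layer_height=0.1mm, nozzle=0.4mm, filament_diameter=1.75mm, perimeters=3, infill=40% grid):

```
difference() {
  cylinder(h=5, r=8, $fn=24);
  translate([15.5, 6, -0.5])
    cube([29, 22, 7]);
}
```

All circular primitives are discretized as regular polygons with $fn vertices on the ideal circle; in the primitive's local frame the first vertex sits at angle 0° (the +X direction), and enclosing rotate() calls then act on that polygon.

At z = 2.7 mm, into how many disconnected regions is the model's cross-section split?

At z = 2.7 mm: the r=8 cylinder gives a regular 24-gon of circumradius 8 (constant along its height); the 29×22 cube at (15.5, 6) contributes its full rectangle; Subtracting the remaining from the first: starting from the r=8 cylinder, the 29×22 cube at (15.5, 6) misses the remaining region (no effect) — 1 connected region. The result has 1 disconnected region.

1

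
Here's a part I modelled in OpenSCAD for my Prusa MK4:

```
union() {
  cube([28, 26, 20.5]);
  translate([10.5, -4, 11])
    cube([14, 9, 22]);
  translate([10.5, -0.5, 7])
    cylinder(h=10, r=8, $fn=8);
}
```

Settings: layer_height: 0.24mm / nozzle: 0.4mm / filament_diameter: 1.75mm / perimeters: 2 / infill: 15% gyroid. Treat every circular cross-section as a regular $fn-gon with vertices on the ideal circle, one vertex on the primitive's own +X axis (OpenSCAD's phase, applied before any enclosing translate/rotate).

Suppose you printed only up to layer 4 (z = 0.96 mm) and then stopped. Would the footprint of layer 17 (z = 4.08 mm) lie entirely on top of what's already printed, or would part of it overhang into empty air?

Compare the two slices. At z = 0.96: the cube (footprint 28×26) is included at this height (area 728.00 mm²); the cube at (10.5, -4) is absent (z outside [11, 33]); the cylinder at (10.5, -0.5) is absent (z outside [7, 17]); Taking the union: only the 28×26 cube is present, so the union is just that shape — area = 728.00 mm². At z = 4.08: the cube (footprint 28×26) is included at this height (area 728.00 mm²); the cube at (10.5, -4) is not intersected at this z (z outside [11, 33]); the cylinder at (10.5, -0.5) is absent (z outside [7, 17]); Combining (union): only the 28×26 cube is present, so the union is just that shape — area = 728.00 mm². Checking containment: the cross-section at z = 4.08 is a subset of the cross-section at z = 0.96.

entirely on top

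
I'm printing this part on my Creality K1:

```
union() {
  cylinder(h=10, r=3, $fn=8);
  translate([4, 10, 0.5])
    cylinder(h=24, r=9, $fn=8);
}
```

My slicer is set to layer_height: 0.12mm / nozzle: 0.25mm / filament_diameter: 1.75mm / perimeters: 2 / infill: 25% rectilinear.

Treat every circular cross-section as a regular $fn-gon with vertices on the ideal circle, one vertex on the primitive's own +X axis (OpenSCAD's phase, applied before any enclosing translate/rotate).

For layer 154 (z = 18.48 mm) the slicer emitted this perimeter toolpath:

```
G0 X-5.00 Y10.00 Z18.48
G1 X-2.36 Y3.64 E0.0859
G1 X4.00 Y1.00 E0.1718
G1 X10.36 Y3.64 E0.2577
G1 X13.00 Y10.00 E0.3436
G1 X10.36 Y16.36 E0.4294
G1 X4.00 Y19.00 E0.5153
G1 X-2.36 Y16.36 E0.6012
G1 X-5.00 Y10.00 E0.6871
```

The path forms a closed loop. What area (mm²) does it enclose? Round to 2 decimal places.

Apply the shoelace formula to the sequence of (X, Y) vertices; enclosed area = 228.96 mm².

228.96 mm²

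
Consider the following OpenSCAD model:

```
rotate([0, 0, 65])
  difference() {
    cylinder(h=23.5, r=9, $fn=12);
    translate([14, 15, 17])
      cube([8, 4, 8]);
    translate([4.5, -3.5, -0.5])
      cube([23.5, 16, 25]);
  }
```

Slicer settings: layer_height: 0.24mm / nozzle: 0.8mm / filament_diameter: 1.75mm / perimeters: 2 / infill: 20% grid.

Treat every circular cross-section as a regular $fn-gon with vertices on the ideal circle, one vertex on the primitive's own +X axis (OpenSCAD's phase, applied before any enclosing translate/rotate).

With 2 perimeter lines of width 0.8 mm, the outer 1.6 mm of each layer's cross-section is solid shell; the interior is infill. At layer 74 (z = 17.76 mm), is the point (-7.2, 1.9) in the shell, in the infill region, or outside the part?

At z = 17.76 mm: the cylinder: section is a regular 12-gon, circumradius r=9; the cube at (14, 15) (footprint 8×4) is included at this height; the cube at (4.5, -3.5) (footprint 23.5×16) is included at this height; After the difference (first − rest): starting from the r=9 cylinder, the 8×4 cube at (14, 15) misses the remaining region (no effect); the 23.5×16 cube at (4.5, -3.5) partially overlaps it — only the 37.07 mm² overlap (of its 376.00 mm²) is removed, clipping the outline — 1 connected region; (rotated 65° about Z; rotation is an isometry so areas/perimeters/island counts are preserved). Overall, the cross-section is a single solid region. Undo the 65° rotation: the query point maps to (-1.321, 7.328) in the un-rotated model frame. The nearest boundary edge runs (-4.50, 7.79)→(0.00, 9.00); distance from the point to it = 1.27 mm. The point is inside the cross-section, 1.27 mm from the nearest boundary — within the 1.6 mm shell band (2 × 0.8).

shell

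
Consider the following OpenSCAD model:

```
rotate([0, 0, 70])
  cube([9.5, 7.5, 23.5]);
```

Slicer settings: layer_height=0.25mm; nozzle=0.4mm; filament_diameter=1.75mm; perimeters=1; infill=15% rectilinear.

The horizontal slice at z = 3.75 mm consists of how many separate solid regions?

1

At z = 3.75 mm: the 9.5×7.5 cube contributes its full rectangle; (whole slice rotated 70° about Z — lengths, areas and connectivity unchanged). The result has 1 disconnected region.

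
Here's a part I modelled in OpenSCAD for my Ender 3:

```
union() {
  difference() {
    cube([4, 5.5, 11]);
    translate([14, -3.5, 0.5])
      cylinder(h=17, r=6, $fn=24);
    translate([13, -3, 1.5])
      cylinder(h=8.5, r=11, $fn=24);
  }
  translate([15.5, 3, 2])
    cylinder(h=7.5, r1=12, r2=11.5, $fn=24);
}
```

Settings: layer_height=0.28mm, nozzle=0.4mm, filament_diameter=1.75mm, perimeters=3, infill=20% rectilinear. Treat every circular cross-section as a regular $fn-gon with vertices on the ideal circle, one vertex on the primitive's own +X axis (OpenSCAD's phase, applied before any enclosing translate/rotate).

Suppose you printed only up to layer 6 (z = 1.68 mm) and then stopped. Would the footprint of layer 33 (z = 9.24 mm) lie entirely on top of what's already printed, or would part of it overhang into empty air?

Compare the two slices. At z = 1.68: the cube is present — its section is the full 4×5.5 rectangle (area 22.00 mm²); the cylinder at (14, -3.5): section is a regular 24-gon, circumradius r=6 (area = (24/2)·6.000²·sin(360°/24) = 111.81 mm²); the r=11 cylinder at (13, -3) gives a regular 24-gon of circumradius 11 (constant along its height) (area = (24/2)·11.000²·sin(360°/24) = 375.81 mm²); Taking the first minus the rest: starting from the 4×5.5 cube (22.00 mm²), the r=6 cylinder at (14, -3.5) misses the remaining region (no effect); the r=11 cylinder at (13, -3) partially overlaps it — only the 2.79 mm² overlap (of its 375.81 mm²) is removed, clipping the outline — area = 19.21 mm²; the cone at (15.5, 3) is not intersected at this z (z outside [2, 9.5]); Merging all regions: only the result so far is present, so the union is just that shape — area = 19.21 mm². At z = 9.24: the cube is present — its section is the full 4×5.5 rectangle (area 22.00 mm²); the r=6 cylinder at (14, -3.5) gives a regular 24-gon of circumradius 6 (constant along its height) (area = (24/2)·6.000²·sin(360°/24) = 111.81 mm²); the r=11 cylinder at (13, -3) contributes a regular 24-gon of circumradius 11 (area = (24/2)·11.000²·sin(360°/24) = 375.81 mm²); Subtracting the remaining from the first: starting from the 4×5.5 cube (22.00 mm²), the r=6 cylinder at (14, -3.5) misses the remaining region (no effect); the r=11 cylinder at (13, -3) partially overlaps it — only the 2.79 mm² overlap (of its 375.81 mm²) is removed, clipping the outline — area = 19.21 mm²; the cone at (15.5, 3) (r1=12→r2=11.5) has section circumradius 11.517 here — a regular 24-gon (area = (24/2)·11.517²·sin(360°/24) = 411.98 mm²); Combining (union): the 2 present regions are separate (no shared area or edge), so areas and boundary lengths simply add and each stays a separate island — area = 431.19 mm². Checking containment: at z = 9.24 the cross-section extends beyond the z = 1.68 cross-section by about 411.98 mm².

part overhangs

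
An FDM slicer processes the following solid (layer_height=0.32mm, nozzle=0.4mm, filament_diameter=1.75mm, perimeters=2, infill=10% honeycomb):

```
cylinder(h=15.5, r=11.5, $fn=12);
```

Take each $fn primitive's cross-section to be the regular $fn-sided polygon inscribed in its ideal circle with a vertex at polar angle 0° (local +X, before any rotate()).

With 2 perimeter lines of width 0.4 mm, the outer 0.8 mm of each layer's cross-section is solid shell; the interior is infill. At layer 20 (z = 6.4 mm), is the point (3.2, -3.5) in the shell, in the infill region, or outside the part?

infill

At z = 6.4 mm: the r=11.5 cylinder gives a regular 12-gon of circumradius 11.5 (constant along its height). Overall, the cross-section is a single solid region. The nearest boundary edge runs (5.75, -9.96)→(9.96, -5.75); distance from the point to it = 6.37 mm. The point is inside the cross-section and 6.37 mm from the nearest boundary — more than the 0.8 mm shell width (2 × 0.4), so it's in the infill interior.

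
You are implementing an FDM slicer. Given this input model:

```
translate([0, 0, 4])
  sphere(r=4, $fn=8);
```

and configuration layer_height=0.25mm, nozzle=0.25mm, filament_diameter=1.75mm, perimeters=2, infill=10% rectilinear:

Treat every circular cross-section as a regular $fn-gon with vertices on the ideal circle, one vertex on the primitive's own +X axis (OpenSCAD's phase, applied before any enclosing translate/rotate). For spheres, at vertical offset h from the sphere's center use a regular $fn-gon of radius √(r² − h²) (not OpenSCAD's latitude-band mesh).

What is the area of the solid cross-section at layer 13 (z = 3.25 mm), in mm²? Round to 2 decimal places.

43.66 mm²

At z = 3.25 mm: the r=4 sphere contributes a regular 8-gon of circumradius √(4²−0.75²) = 3.929 (area = (8/2)·3.929²·sin(360°/8) = 43.66 mm²). Overall, the cross-section is a single solid region. Net area = 43.66 mm².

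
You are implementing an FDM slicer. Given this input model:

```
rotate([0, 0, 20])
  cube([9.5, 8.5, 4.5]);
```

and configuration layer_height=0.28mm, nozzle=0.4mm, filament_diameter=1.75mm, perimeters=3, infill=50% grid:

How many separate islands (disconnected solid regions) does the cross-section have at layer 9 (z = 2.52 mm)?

1

At z = 2.52 mm: the 9.5×8.5 cube contributes its full rectangle; (whole slice rotated 20° about Z — lengths, areas and connectivity unchanged). Overall, the cross-section is a single solid region. Island count = 1.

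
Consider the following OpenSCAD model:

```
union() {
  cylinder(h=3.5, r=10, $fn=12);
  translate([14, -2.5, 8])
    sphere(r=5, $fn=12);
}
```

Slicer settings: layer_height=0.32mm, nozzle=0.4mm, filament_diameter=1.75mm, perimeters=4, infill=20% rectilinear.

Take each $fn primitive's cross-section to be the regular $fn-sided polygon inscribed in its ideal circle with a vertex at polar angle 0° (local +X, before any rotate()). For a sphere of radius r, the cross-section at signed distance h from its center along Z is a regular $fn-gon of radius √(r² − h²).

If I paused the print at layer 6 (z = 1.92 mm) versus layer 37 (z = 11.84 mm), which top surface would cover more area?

layer 6 (z = 1.92 mm)

Layer 6 (z = 1.92): the r=10 cylinder contributes a regular 12-gon of circumradius 10 (area = (12/2)·10.000²·sin(360°/12) = 300.00 mm²); the sphere at (14, -2.5) does not reach this height (|z−center|=6.080 > r=5); Merging all regions: only the r=10 cylinder is present, so the union is just that shape — area = 300.00 mm². So its area = 300.00 mm². Layer 37 (z = 11.84): the cylinder is not intersected at this z (z outside [0, 3.5]); the r=5 sphere at (14, -2.5) slices to a regular 12-gon of circumradius 3.202 (√(r²−h²) with h=3.84 from center) (area = (12/2)·3.202²·sin(360°/12) = 30.76 mm²); Taking the union: only the r=5 sphere at (14, -2.5) is present, so the union is just that shape — area = 30.76 mm². So its area = 30.76 mm². Layer 6 is larger (300.00 vs 30.76 mm²).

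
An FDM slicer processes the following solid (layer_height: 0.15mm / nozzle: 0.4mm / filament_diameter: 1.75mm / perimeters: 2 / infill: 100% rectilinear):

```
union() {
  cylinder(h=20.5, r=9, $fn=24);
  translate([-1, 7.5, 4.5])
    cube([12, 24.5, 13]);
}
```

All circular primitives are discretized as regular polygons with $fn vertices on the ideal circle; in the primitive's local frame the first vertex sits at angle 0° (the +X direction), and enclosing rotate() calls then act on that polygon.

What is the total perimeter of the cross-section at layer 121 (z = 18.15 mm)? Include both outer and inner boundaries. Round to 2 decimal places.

56.39 mm

At z = 18.15 mm: the r=9 cylinder contributes a regular 24-gon of circumradius 9 (perimeter = 2·24·9.000·sin(180°/24) = 56.39 mm); the cube at (-1, 7.5) does not reach this height (z outside [4.5, 17.5]); Taking the union: only the r=9 cylinder is present, so the union is just that shape — boundary = 56.39 mm. Overall, the cross-section is a single solid region. Total boundary length (outer) = 56.39 mm.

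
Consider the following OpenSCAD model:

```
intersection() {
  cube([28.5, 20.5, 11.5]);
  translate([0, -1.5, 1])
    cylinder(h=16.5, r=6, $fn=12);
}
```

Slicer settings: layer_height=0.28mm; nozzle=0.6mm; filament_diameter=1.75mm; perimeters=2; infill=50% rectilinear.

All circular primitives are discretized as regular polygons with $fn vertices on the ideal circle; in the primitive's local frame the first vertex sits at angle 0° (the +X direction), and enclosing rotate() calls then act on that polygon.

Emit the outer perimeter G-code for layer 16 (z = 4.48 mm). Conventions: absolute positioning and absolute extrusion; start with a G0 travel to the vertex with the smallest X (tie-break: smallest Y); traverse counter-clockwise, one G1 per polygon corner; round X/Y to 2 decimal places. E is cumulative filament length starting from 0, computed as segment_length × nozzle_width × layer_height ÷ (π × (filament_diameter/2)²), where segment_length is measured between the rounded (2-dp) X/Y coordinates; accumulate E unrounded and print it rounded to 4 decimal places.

G0 X0.00 Y0.00 Z4.48
G1 X5.60 Y0.00 E0.3911
G1 X5.20 Y1.50 E0.4996
G1 X3.00 Y3.70 E0.7169
G1 X0.00 Y4.50 E0.9337
G1 X0.00 Y0.00 E1.2480

At z = 4.48 mm: the cube is present — its section is the full 28.5×20.5 rectangle; the cylinder at (0, -1.5): section is a regular 12-gon, circumradius r=6; After intersecting: the r=6 cylinder at (0, -1.5) partially overlaps the 28.5×20.5 cube; clipping to the common part keeps 18.30 mm² — 1 connected region. The outline is a single polygon with 5 vertices. Extrusion per mm of travel: 0.6 × 0.28 / (π × 0.875²) = 0.069846. Accumulating E over each segment gives final E = 1.2480.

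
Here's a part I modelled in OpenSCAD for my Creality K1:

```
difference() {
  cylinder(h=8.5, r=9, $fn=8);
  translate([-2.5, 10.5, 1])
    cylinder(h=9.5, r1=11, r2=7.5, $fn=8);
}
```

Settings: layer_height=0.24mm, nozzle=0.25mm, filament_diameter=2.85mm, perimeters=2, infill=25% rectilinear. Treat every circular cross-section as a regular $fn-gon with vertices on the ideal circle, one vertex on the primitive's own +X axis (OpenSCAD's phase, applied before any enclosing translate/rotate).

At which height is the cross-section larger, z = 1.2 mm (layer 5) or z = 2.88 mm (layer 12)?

Layer 5 (z = 1.2): the r=9 cylinder contributes a regular 8-gon of circumradius 9 (area = (8/2)·9.000²·sin(360°/8) = 229.10 mm²); the cone at (-2.5, 10.5): at t=0.021 of its height the radius interpolates to r₁+(r₂−r₁)t = 10.926, giving a regular 8-gon of that circumradius (area = (8/2)·10.926²·sin(360°/8) = 337.67 mm²); Subtracting the remaining from the first: starting from the r=9 cylinder (229.10 mm²), the cone at (-2.5, 10.5) partially overlaps it — only the 87.38 mm² overlap (of its 337.67 mm²) is removed, clipping the outline — area = 141.73 mm². So its area = 141.73 mm². Layer 12 (z = 2.88): the cylinder: section is a regular 8-gon, circumradius r=9 (area = (8/2)·9.000²·sin(360°/8) = 229.10 mm²); the cone at (-2.5, 10.5) (r1=11→r2=7.5) has section circumradius 10.307 here — a regular 8-gon (area = (8/2)·10.307²·sin(360°/8) = 300.50 mm²); Subtracting the remaining from the first: starting from the r=9 cylinder (229.10 mm²), the cone at (-2.5, 10.5) partially overlaps it — only the 77.25 mm² overlap (of its 300.50 mm²) is removed, clipping the outline — area = 151.86 mm². So its area = 151.86 mm². Layer 12 is larger (151.86 vs 141.73 mm²).

layer 12 (z = 2.88 mm)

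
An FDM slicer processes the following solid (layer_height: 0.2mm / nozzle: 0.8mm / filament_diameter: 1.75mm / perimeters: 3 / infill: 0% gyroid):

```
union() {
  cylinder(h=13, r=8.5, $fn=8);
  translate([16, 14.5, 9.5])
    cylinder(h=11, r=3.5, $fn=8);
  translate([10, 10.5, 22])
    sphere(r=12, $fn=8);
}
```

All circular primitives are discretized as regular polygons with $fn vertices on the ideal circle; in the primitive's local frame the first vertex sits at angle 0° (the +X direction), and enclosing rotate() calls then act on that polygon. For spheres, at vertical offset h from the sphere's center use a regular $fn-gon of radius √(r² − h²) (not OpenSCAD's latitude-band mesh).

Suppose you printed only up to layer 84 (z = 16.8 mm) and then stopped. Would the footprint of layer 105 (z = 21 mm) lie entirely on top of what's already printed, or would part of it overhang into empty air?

Compare the two slices. At z = 16.8: the cylinder does not reach this height (z outside [0, 13]); the r=3.5 cylinder at (16, 14.5) contributes a regular 8-gon of circumradius 3.5 (area = (8/2)·3.500²·sin(360°/8) = 34.65 mm²); the r=12 sphere at (10, 10.5) contributes a regular 8-gon of circumradius √(12²−5.2²) = 10.815 (area = (8/2)·10.815²·sin(360°/8) = 330.81 mm²); Taking the union: the regions partially overlap — summed areas 365.46 mm² minus the doubly-counted overlap 33.70 mm² gives 331.76 mm² — area = 331.76 mm². At z = 21: the cylinder does not reach this height (z outside [0, 13]); the cylinder at (16, 14.5) does not reach this height (z outside [9.5, 20.5]); the r=12 sphere at (10, 10.5) contributes a regular 8-gon of circumradius √(12²−1²) = 11.958 (area = (8/2)·11.958²·sin(360°/8) = 404.47 mm²); Taking the union: only the r=12 sphere at (10, 10.5) is present, so the union is just that shape — area = 404.47 mm². Checking containment: at z = 21 the cross-section extends beyond the z = 16.8 cross-section by about 72.71 mm².

part overhangs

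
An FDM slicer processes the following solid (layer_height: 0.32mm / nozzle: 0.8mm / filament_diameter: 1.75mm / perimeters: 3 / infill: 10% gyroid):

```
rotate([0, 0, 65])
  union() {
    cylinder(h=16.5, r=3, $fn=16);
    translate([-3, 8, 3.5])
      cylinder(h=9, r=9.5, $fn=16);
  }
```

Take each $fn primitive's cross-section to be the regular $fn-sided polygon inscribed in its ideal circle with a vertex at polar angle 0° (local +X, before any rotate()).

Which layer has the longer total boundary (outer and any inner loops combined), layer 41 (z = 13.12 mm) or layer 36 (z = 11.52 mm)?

Layer 41 (z = 13.12): the r=3 cylinder contributes a regular 16-gon of circumradius 3 (perimeter = 2·16·3.000·sin(180°/16) = 18.73 mm); the cylinder at (-3, 8) is not intersected at this z (z outside [3.5, 12.5]); Merging all regions: only the r=3 cylinder is present, so the union is just that shape — boundary = 18.73 mm; (whole slice rotated 65° about Z — lengths, areas and connectivity unchanged). So its perimeter = 18.73 mm. Layer 36 (z = 11.52): the r=3 cylinder contributes a regular 16-gon of circumradius 3 (perimeter = 2·16·3.000·sin(180°/16) = 18.73 mm); the r=9.5 cylinder at (-3, 8) gives a regular 16-gon of circumradius 9.5 (constant along its height) (perimeter = 2·16·9.500·sin(180°/16) = 59.31 mm); Combining (union): the regions partially overlap (shared area 17.71 mm²), so the edge portions inside another operand are dropped and the merged outline is re-measured after clipping — boundary = 61.93 mm; (whole slice rotated 65° about Z — lengths, areas and connectivity unchanged). So its perimeter = 61.93 mm. Layer 36 is larger (61.93 vs 18.73 mm).

layer 36 (z = 11.52 mm)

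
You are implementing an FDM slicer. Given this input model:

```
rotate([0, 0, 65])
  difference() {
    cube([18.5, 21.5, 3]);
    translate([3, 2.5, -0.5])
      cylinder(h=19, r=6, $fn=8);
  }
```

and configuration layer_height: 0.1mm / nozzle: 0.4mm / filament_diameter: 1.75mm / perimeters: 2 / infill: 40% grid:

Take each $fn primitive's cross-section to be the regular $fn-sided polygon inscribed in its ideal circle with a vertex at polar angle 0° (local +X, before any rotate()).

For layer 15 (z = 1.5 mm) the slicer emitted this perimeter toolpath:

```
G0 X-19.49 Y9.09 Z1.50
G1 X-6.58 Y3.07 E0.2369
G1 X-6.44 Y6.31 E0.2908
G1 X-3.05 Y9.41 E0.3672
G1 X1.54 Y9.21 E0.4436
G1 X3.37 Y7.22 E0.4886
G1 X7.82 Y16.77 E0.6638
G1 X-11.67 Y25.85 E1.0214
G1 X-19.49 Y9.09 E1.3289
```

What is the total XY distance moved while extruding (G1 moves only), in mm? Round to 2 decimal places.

79.91 mm

Sum the Euclidean lengths of each G1 segment: total = 79.91 mm.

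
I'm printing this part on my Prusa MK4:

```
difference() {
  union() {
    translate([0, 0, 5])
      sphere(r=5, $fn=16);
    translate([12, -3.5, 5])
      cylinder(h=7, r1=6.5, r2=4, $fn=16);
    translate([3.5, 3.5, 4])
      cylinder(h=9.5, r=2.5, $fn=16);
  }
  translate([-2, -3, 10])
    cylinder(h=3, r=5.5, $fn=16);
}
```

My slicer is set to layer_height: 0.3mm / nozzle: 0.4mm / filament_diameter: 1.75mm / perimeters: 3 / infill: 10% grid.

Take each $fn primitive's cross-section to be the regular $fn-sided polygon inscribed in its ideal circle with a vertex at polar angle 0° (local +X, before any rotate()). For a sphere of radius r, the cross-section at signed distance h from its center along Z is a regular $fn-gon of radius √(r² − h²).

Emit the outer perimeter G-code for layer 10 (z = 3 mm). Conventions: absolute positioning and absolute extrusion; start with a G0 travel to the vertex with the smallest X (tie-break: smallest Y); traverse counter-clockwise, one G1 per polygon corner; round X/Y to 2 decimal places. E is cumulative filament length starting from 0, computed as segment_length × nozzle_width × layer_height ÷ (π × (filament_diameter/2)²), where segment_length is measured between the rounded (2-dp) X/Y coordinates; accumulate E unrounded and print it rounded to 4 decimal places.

At z = 3 mm: the r=5 sphere slices to a regular 16-gon of circumradius 4.583 (√(r²−h²) with h=2 from center); the cone at (12, -3.5) is not intersected at this z (z outside [5, 12]); the cylinder at (3.5, 3.5) does not reach this height (z outside [4, 13.5]); Merging all regions: only the r=5 sphere is present, so the union is just that shape — 1 connected region; the cylinder at (-2, -3) is absent (z outside [10, 13]); Subtracting the remaining from the first: none of the subtracted shapes is present at this height, so the result so far is unchanged — 1 connected region. The outline is a single polygon with 16 vertices. Extrusion per mm of travel: 0.4 × 0.3 / (π × 0.875²) = 0.049890. Accumulating E over each segment gives final E = 1.4263.

G0 X-4.58 Y0.00 Z3.00
G1 X-4.23 Y-1.75 E0.0890
G1 X-3.24 Y-3.24 E0.1783
G1 X-1.75 Y-4.23 E0.2675
G1 X0.00 Y-4.58 E0.3566
G1 X1.75 Y-4.23 E0.4456
G1 X3.24 Y-3.24 E0.5349
G1 X4.23 Y-1.75 E0.6241
G1 X4.58 Y0.00 E0.7131
G1 X4.23 Y1.75 E0.8022
G1 X3.24 Y3.24 E0.8914
G1 X1.75 Y4.23 E0.9807
G1 X0.00 Y4.58 E1.0697
G1 X-1.75 Y4.23 E1.1588
G1 X-3.24 Y3.24 E1.2480
G1 X-4.23 Y1.75 E1.3373
G1 X-4.58 Y0.00 E1.4263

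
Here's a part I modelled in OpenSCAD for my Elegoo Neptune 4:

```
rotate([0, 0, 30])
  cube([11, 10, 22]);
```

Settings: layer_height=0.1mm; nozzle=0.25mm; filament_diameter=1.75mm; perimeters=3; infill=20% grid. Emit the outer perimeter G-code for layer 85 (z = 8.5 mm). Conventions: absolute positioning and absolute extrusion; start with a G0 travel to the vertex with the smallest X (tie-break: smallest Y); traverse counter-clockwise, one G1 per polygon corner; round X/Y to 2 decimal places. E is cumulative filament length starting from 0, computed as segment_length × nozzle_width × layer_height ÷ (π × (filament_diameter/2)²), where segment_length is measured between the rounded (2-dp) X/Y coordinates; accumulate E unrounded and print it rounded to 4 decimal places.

G0 X-5.00 Y8.66 Z8.50
G1 X0.00 Y0.00 E0.1039
G1 X9.53 Y5.50 E0.2183
G1 X4.53 Y14.16 E0.3222
G1 X-5.00 Y8.66 E0.4366

At z = 8.5 mm: the 11×10 cube contributes its full rectangle; (rotated 30° about Z; rotation is an isometry so areas/perimeters/island counts are preserved). The outline is a single polygon with 4 vertices. Extrusion per mm of travel: 0.25 × 0.1 / (π × 0.875²) = 0.010394. Accumulating E over each segment gives final E = 0.4366.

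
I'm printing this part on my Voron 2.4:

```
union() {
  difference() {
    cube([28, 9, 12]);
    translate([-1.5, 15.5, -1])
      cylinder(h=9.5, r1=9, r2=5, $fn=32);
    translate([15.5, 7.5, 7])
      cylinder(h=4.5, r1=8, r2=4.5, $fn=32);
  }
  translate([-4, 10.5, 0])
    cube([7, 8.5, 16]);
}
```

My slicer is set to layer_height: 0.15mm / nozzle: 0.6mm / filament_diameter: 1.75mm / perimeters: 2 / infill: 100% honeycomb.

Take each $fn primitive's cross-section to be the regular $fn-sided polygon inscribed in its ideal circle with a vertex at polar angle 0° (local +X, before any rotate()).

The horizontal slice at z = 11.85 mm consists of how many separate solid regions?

At z = 11.85 mm: the cube is present — its section is the full 28×9 rectangle; the cone at (-1.5, 15.5) is not intersected at this z (z outside [-1, 8.5]); the cone at (15.5, 7.5) is not intersected at this z (z outside [7, 11.5]); After the difference (first − rest): none of the subtracted shapes is present at this height, so the 28×9 cube is unchanged — 1 connected region; the cube at (-4, 10.5) (footprint 7×8.5) is included at this height; Merging all regions: the 2 present regions are separate (no shared area or edge), so areas and boundary lengths simply add and each stays a separate island — 2 connected regions. The result has 2 disconnected regions.

2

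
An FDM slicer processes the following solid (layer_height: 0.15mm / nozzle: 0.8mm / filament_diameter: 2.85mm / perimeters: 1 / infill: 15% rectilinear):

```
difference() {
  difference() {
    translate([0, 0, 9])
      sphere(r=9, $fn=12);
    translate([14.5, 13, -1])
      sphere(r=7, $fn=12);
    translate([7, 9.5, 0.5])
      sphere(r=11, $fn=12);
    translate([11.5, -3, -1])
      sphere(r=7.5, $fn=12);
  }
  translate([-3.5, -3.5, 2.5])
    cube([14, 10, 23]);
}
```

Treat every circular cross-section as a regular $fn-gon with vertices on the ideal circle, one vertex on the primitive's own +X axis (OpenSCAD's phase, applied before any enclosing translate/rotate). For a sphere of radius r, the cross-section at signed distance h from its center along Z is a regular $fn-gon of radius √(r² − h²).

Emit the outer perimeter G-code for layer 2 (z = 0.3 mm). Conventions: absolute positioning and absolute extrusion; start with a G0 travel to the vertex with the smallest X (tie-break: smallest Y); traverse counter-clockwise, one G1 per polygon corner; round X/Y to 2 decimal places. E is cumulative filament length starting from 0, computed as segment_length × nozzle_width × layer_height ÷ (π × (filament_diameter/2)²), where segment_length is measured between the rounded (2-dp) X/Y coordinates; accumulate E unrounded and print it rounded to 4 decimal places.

G0 X-2.30 Y0.00 Z0.30
G1 X-2.00 Y-1.15 E0.0224
G1 X-1.15 Y-2.00 E0.0450
G1 X0.00 Y-2.30 E0.0673
G1 X1.15 Y-2.00 E0.0897
G1 X2.00 Y-1.15 E0.1123
G1 X2.24 Y-0.22 E0.1304
G1 X1.50 Y-0.02 E0.1448
G1 X-0.65 Y2.13 E0.2020
G1 X-1.15 Y2.00 E0.2117
G1 X-2.00 Y1.15 E0.2343
G1 X-2.30 Y0.00 E0.2567

At z = 0.3 mm: the sphere: section is a regular 12-gon, circumradius = √(r²−h²) = √(9²−8.7²) = 2.304; the sphere at (14.5, 13): section is a regular 12-gon, circumradius = √(r²−h²) = √(7²−1.3²) = 6.878; the r=11 sphere at (7, 9.5) slices to a regular 12-gon of circumradius 10.998 (√(r²−h²) with h=0.2 from center); the r=7.5 sphere at (11.5, -3) contributes a regular 12-gon of circumradius √(7.5²−1.3²) = 7.386; After the difference (first − rest): starting from the r=9 sphere, the r=7 sphere at (14.5, 13) misses the remaining region (no effect); the r=11 sphere at (7, 9.5) partially overlaps it — only the 3.26 mm² overlap (of its 362.88 mm²) is removed, clipping the outline; the r=7.5 sphere at (11.5, -3) misses the remaining region (no effect) — 1 connected region; the cube at (-3.5, -3.5) is absent (z outside [2.5, 25.5]); Subtracting the remaining from the first: none of the subtracted shapes is present at this height, so that combined region is unchanged — 1 connected region. The outline is a single polygon with 11 vertices. Extrusion per mm of travel: 0.8 × 0.15 / (π × 1.425²) = 0.018811. Accumulating E over each segment gives final E = 0.2567.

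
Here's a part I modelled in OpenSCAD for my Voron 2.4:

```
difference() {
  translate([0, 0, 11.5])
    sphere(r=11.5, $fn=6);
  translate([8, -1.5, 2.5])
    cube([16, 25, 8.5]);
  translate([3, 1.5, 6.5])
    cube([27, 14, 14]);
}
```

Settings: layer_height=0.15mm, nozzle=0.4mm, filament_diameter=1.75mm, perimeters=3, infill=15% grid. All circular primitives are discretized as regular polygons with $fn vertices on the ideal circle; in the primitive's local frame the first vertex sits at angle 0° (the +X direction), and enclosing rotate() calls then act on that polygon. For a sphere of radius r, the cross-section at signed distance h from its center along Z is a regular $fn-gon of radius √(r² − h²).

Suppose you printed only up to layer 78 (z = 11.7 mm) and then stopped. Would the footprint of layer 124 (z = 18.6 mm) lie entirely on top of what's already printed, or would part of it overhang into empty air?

Compare the two slices. At z = 11.7: the sphere: section is a regular 6-gon, circumradius = √(r²−h²) = √(11.5²−0.2²) = 11.498 (area = (6/2)·11.498²·sin(360°/6) = 343.49 mm²); the cube at (8, -1.5) is absent (z outside [2.5, 11]); the cube at (3, 1.5) is present — its section is the full 27×14 rectangle (area 378.00 mm²); Taking the first minus the rest: starting from the r=11.5 sphere (343.49 mm²), the 27×14 cube at (3, 1.5) partially overlaps it — only the 43.90 mm² overlap (of its 378.00 mm²) is removed, clipping the outline — area = 299.59 mm². At z = 18.6: the sphere: section is a regular 6-gon, circumradius = √(r²−h²) = √(11.5²−7.1²) = 9.047 (area = (6/2)·9.047²·sin(360°/6) = 212.63 mm²); the cube at (8, -1.5) is absent (z outside [2.5, 11]); the cube at (3, 1.5) is present — its section is the full 27×14 rectangle (area 378.00 mm²); Taking the first minus the rest: starting from the r=11.5 sphere (212.63 mm²), the 27×14 cube at (3, 1.5) partially overlaps it — only the 21.23 mm² overlap (of its 378.00 mm²) is removed, clipping the outline — area = 191.39 mm². Checking containment: the cross-section at z = 18.6 is a subset of the cross-section at z = 11.7.

entirely on top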